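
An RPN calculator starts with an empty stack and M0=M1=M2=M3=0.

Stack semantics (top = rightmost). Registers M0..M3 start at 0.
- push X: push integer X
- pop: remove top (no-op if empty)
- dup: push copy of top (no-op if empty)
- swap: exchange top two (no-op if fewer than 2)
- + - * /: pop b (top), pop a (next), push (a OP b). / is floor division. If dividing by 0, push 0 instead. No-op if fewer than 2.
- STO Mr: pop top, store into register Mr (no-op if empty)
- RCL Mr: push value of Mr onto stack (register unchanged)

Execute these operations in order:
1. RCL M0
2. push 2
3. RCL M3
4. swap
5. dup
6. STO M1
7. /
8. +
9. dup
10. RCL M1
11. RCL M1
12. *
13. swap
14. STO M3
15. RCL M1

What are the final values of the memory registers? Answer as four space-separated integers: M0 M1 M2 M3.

After op 1 (RCL M0): stack=[0] mem=[0,0,0,0]
After op 2 (push 2): stack=[0,2] mem=[0,0,0,0]
After op 3 (RCL M3): stack=[0,2,0] mem=[0,0,0,0]
After op 4 (swap): stack=[0,0,2] mem=[0,0,0,0]
After op 5 (dup): stack=[0,0,2,2] mem=[0,0,0,0]
After op 6 (STO M1): stack=[0,0,2] mem=[0,2,0,0]
After op 7 (/): stack=[0,0] mem=[0,2,0,0]
After op 8 (+): stack=[0] mem=[0,2,0,0]
After op 9 (dup): stack=[0,0] mem=[0,2,0,0]
After op 10 (RCL M1): stack=[0,0,2] mem=[0,2,0,0]
After op 11 (RCL M1): stack=[0,0,2,2] mem=[0,2,0,0]
After op 12 (*): stack=[0,0,4] mem=[0,2,0,0]
After op 13 (swap): stack=[0,4,0] mem=[0,2,0,0]
After op 14 (STO M3): stack=[0,4] mem=[0,2,0,0]
After op 15 (RCL M1): stack=[0,4,2] mem=[0,2,0,0]

Answer: 0 2 0 0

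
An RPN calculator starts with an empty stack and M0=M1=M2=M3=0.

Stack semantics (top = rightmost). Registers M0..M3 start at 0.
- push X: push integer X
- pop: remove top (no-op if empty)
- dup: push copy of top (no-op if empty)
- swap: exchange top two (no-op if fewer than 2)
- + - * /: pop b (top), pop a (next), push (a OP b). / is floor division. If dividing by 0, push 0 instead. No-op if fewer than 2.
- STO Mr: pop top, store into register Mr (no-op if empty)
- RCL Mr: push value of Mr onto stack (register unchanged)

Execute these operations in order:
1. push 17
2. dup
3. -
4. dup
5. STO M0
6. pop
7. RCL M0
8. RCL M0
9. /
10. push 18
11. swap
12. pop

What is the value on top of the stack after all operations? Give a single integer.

After op 1 (push 17): stack=[17] mem=[0,0,0,0]
After op 2 (dup): stack=[17,17] mem=[0,0,0,0]
After op 3 (-): stack=[0] mem=[0,0,0,0]
After op 4 (dup): stack=[0,0] mem=[0,0,0,0]
After op 5 (STO M0): stack=[0] mem=[0,0,0,0]
After op 6 (pop): stack=[empty] mem=[0,0,0,0]
After op 7 (RCL M0): stack=[0] mem=[0,0,0,0]
After op 8 (RCL M0): stack=[0,0] mem=[0,0,0,0]
After op 9 (/): stack=[0] mem=[0,0,0,0]
After op 10 (push 18): stack=[0,18] mem=[0,0,0,0]
After op 11 (swap): stack=[18,0] mem=[0,0,0,0]
After op 12 (pop): stack=[18] mem=[0,0,0,0]

Answer: 18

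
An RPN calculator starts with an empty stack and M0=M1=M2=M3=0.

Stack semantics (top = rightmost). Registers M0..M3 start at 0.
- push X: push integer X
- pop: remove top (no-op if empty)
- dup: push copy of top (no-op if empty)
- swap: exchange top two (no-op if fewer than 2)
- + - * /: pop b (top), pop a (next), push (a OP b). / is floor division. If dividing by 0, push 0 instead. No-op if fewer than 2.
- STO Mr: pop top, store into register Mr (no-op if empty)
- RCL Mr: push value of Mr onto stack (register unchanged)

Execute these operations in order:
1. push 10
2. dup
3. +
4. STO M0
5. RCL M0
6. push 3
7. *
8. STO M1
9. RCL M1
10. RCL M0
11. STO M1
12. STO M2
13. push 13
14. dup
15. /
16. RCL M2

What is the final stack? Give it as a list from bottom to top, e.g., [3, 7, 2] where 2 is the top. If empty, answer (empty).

Answer: [1, 60]

Derivation:
After op 1 (push 10): stack=[10] mem=[0,0,0,0]
After op 2 (dup): stack=[10,10] mem=[0,0,0,0]
After op 3 (+): stack=[20] mem=[0,0,0,0]
After op 4 (STO M0): stack=[empty] mem=[20,0,0,0]
After op 5 (RCL M0): stack=[20] mem=[20,0,0,0]
After op 6 (push 3): stack=[20,3] mem=[20,0,0,0]
After op 7 (*): stack=[60] mem=[20,0,0,0]
After op 8 (STO M1): stack=[empty] mem=[20,60,0,0]
After op 9 (RCL M1): stack=[60] mem=[20,60,0,0]
After op 10 (RCL M0): stack=[60,20] mem=[20,60,0,0]
After op 11 (STO M1): stack=[60] mem=[20,20,0,0]
After op 12 (STO M2): stack=[empty] mem=[20,20,60,0]
After op 13 (push 13): stack=[13] mem=[20,20,60,0]
After op 14 (dup): stack=[13,13] mem=[20,20,60,0]
After op 15 (/): stack=[1] mem=[20,20,60,0]
After op 16 (RCL M2): stack=[1,60] mem=[20,20,60,0]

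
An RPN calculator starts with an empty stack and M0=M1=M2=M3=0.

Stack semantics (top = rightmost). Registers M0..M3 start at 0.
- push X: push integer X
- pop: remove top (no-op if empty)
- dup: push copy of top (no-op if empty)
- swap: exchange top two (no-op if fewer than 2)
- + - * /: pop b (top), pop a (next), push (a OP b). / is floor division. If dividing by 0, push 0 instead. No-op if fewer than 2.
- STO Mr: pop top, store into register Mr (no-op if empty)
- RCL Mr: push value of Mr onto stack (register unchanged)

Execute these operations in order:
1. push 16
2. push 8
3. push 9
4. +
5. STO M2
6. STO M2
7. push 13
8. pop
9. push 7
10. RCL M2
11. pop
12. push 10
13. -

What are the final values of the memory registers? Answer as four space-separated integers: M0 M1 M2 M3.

After op 1 (push 16): stack=[16] mem=[0,0,0,0]
After op 2 (push 8): stack=[16,8] mem=[0,0,0,0]
After op 3 (push 9): stack=[16,8,9] mem=[0,0,0,0]
After op 4 (+): stack=[16,17] mem=[0,0,0,0]
After op 5 (STO M2): stack=[16] mem=[0,0,17,0]
After op 6 (STO M2): stack=[empty] mem=[0,0,16,0]
After op 7 (push 13): stack=[13] mem=[0,0,16,0]
After op 8 (pop): stack=[empty] mem=[0,0,16,0]
After op 9 (push 7): stack=[7] mem=[0,0,16,0]
After op 10 (RCL M2): stack=[7,16] mem=[0,0,16,0]
After op 11 (pop): stack=[7] mem=[0,0,16,0]
After op 12 (push 10): stack=[7,10] mem=[0,0,16,0]
After op 13 (-): stack=[-3] mem=[0,0,16,0]

Answer: 0 0 16 0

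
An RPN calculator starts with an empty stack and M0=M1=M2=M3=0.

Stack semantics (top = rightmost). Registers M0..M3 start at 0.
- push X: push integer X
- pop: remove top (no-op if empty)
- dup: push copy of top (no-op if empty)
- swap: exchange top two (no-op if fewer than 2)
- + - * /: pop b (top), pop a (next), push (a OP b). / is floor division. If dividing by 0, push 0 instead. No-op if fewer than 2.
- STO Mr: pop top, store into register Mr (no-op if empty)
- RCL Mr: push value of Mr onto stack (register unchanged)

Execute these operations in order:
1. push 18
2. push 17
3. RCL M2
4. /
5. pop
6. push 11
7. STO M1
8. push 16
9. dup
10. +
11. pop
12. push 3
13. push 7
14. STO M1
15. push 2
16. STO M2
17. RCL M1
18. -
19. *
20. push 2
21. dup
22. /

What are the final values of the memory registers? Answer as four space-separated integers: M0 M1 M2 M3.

After op 1 (push 18): stack=[18] mem=[0,0,0,0]
After op 2 (push 17): stack=[18,17] mem=[0,0,0,0]
After op 3 (RCL M2): stack=[18,17,0] mem=[0,0,0,0]
After op 4 (/): stack=[18,0] mem=[0,0,0,0]
After op 5 (pop): stack=[18] mem=[0,0,0,0]
After op 6 (push 11): stack=[18,11] mem=[0,0,0,0]
After op 7 (STO M1): stack=[18] mem=[0,11,0,0]
After op 8 (push 16): stack=[18,16] mem=[0,11,0,0]
After op 9 (dup): stack=[18,16,16] mem=[0,11,0,0]
After op 10 (+): stack=[18,32] mem=[0,11,0,0]
After op 11 (pop): stack=[18] mem=[0,11,0,0]
After op 12 (push 3): stack=[18,3] mem=[0,11,0,0]
After op 13 (push 7): stack=[18,3,7] mem=[0,11,0,0]
After op 14 (STO M1): stack=[18,3] mem=[0,7,0,0]
After op 15 (push 2): stack=[18,3,2] mem=[0,7,0,0]
After op 16 (STO M2): stack=[18,3] mem=[0,7,2,0]
After op 17 (RCL M1): stack=[18,3,7] mem=[0,7,2,0]
After op 18 (-): stack=[18,-4] mem=[0,7,2,0]
After op 19 (*): stack=[-72] mem=[0,7,2,0]
After op 20 (push 2): stack=[-72,2] mem=[0,7,2,0]
After op 21 (dup): stack=[-72,2,2] mem=[0,7,2,0]
After op 22 (/): stack=[-72,1] mem=[0,7,2,0]

Answer: 0 7 2 0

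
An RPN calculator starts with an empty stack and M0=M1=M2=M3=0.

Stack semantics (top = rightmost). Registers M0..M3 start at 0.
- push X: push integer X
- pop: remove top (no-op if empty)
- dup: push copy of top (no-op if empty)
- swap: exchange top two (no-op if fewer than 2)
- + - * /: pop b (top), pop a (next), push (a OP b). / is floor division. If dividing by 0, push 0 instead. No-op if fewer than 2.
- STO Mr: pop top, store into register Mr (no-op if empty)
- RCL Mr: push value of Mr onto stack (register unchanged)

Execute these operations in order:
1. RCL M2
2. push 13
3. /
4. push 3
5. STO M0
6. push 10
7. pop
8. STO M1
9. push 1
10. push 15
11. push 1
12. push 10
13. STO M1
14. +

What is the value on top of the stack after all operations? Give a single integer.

Answer: 16

Derivation:
After op 1 (RCL M2): stack=[0] mem=[0,0,0,0]
After op 2 (push 13): stack=[0,13] mem=[0,0,0,0]
After op 3 (/): stack=[0] mem=[0,0,0,0]
After op 4 (push 3): stack=[0,3] mem=[0,0,0,0]
After op 5 (STO M0): stack=[0] mem=[3,0,0,0]
After op 6 (push 10): stack=[0,10] mem=[3,0,0,0]
After op 7 (pop): stack=[0] mem=[3,0,0,0]
After op 8 (STO M1): stack=[empty] mem=[3,0,0,0]
After op 9 (push 1): stack=[1] mem=[3,0,0,0]
After op 10 (push 15): stack=[1,15] mem=[3,0,0,0]
After op 11 (push 1): stack=[1,15,1] mem=[3,0,0,0]
After op 12 (push 10): stack=[1,15,1,10] mem=[3,0,0,0]
After op 13 (STO M1): stack=[1,15,1] mem=[3,10,0,0]
After op 14 (+): stack=[1,16] mem=[3,10,0,0]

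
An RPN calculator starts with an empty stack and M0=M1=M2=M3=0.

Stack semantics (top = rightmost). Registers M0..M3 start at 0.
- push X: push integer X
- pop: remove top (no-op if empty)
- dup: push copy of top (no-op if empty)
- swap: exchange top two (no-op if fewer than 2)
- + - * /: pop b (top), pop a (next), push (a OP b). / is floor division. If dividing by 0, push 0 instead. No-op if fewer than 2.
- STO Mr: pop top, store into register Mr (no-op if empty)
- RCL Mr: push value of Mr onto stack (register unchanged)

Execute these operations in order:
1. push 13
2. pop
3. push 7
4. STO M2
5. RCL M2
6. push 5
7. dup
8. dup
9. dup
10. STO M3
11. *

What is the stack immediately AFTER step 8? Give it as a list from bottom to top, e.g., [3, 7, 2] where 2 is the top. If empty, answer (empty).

After op 1 (push 13): stack=[13] mem=[0,0,0,0]
After op 2 (pop): stack=[empty] mem=[0,0,0,0]
After op 3 (push 7): stack=[7] mem=[0,0,0,0]
After op 4 (STO M2): stack=[empty] mem=[0,0,7,0]
After op 5 (RCL M2): stack=[7] mem=[0,0,7,0]
After op 6 (push 5): stack=[7,5] mem=[0,0,7,0]
After op 7 (dup): stack=[7,5,5] mem=[0,0,7,0]
After op 8 (dup): stack=[7,5,5,5] mem=[0,0,7,0]

[7, 5, 5, 5]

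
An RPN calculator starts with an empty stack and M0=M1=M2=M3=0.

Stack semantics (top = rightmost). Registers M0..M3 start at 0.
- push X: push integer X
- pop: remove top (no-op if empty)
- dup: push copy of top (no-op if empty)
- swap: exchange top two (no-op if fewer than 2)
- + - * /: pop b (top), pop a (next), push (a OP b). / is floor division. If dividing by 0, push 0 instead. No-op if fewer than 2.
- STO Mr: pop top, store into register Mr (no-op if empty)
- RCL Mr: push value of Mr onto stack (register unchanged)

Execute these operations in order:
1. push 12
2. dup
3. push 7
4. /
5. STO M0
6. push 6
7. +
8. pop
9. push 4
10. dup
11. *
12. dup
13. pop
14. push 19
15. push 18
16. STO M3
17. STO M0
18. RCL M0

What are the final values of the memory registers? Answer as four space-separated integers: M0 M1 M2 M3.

Answer: 19 0 0 18

Derivation:
After op 1 (push 12): stack=[12] mem=[0,0,0,0]
After op 2 (dup): stack=[12,12] mem=[0,0,0,0]
After op 3 (push 7): stack=[12,12,7] mem=[0,0,0,0]
After op 4 (/): stack=[12,1] mem=[0,0,0,0]
After op 5 (STO M0): stack=[12] mem=[1,0,0,0]
After op 6 (push 6): stack=[12,6] mem=[1,0,0,0]
After op 7 (+): stack=[18] mem=[1,0,0,0]
After op 8 (pop): stack=[empty] mem=[1,0,0,0]
After op 9 (push 4): stack=[4] mem=[1,0,0,0]
After op 10 (dup): stack=[4,4] mem=[1,0,0,0]
After op 11 (*): stack=[16] mem=[1,0,0,0]
After op 12 (dup): stack=[16,16] mem=[1,0,0,0]
After op 13 (pop): stack=[16] mem=[1,0,0,0]
After op 14 (push 19): stack=[16,19] mem=[1,0,0,0]
After op 15 (push 18): stack=[16,19,18] mem=[1,0,0,0]
After op 16 (STO M3): stack=[16,19] mem=[1,0,0,18]
After op 17 (STO M0): stack=[16] mem=[19,0,0,18]
After op 18 (RCL M0): stack=[16,19] mem=[19,0,0,18]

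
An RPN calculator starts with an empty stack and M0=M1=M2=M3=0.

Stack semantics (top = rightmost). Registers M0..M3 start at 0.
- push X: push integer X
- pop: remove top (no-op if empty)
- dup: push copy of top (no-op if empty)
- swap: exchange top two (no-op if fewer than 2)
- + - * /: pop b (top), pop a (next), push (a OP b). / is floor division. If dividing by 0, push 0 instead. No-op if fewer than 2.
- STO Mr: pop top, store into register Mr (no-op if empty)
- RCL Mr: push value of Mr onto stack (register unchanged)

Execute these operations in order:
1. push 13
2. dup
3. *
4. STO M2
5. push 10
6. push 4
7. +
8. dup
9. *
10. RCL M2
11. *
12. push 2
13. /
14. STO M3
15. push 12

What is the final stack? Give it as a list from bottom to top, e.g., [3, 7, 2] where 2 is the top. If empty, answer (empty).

After op 1 (push 13): stack=[13] mem=[0,0,0,0]
After op 2 (dup): stack=[13,13] mem=[0,0,0,0]
After op 3 (*): stack=[169] mem=[0,0,0,0]
After op 4 (STO M2): stack=[empty] mem=[0,0,169,0]
After op 5 (push 10): stack=[10] mem=[0,0,169,0]
After op 6 (push 4): stack=[10,4] mem=[0,0,169,0]
After op 7 (+): stack=[14] mem=[0,0,169,0]
After op 8 (dup): stack=[14,14] mem=[0,0,169,0]
After op 9 (*): stack=[196] mem=[0,0,169,0]
After op 10 (RCL M2): stack=[196,169] mem=[0,0,169,0]
After op 11 (*): stack=[33124] mem=[0,0,169,0]
After op 12 (push 2): stack=[33124,2] mem=[0,0,169,0]
After op 13 (/): stack=[16562] mem=[0,0,169,0]
After op 14 (STO M3): stack=[empty] mem=[0,0,169,16562]
After op 15 (push 12): stack=[12] mem=[0,0,169,16562]

Answer: [12]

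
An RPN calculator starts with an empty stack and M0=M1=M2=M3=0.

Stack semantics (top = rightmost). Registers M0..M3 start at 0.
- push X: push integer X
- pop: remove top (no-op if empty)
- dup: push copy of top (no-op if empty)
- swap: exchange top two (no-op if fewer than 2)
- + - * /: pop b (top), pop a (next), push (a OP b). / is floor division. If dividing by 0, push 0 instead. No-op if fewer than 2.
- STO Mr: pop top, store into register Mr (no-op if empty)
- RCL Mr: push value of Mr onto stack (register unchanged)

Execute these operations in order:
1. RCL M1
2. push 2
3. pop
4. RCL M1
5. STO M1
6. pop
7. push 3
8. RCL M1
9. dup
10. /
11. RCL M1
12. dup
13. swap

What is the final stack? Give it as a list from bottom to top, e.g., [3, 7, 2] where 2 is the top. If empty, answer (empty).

After op 1 (RCL M1): stack=[0] mem=[0,0,0,0]
After op 2 (push 2): stack=[0,2] mem=[0,0,0,0]
After op 3 (pop): stack=[0] mem=[0,0,0,0]
After op 4 (RCL M1): stack=[0,0] mem=[0,0,0,0]
After op 5 (STO M1): stack=[0] mem=[0,0,0,0]
After op 6 (pop): stack=[empty] mem=[0,0,0,0]
After op 7 (push 3): stack=[3] mem=[0,0,0,0]
After op 8 (RCL M1): stack=[3,0] mem=[0,0,0,0]
After op 9 (dup): stack=[3,0,0] mem=[0,0,0,0]
After op 10 (/): stack=[3,0] mem=[0,0,0,0]
After op 11 (RCL M1): stack=[3,0,0] mem=[0,0,0,0]
After op 12 (dup): stack=[3,0,0,0] mem=[0,0,0,0]
After op 13 (swap): stack=[3,0,0,0] mem=[0,0,0,0]

Answer: [3, 0, 0, 0]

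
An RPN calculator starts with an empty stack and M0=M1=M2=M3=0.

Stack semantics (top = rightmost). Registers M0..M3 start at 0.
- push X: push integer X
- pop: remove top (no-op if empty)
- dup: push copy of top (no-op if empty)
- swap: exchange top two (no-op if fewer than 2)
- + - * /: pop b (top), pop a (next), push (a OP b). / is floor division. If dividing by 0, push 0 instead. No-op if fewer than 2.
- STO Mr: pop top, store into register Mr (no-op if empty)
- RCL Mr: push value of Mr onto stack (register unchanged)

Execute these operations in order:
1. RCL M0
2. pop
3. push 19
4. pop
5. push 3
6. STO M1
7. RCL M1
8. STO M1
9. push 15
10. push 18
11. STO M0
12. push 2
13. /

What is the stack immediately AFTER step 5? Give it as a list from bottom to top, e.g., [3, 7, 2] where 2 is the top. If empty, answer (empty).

After op 1 (RCL M0): stack=[0] mem=[0,0,0,0]
After op 2 (pop): stack=[empty] mem=[0,0,0,0]
After op 3 (push 19): stack=[19] mem=[0,0,0,0]
After op 4 (pop): stack=[empty] mem=[0,0,0,0]
After op 5 (push 3): stack=[3] mem=[0,0,0,0]

[3]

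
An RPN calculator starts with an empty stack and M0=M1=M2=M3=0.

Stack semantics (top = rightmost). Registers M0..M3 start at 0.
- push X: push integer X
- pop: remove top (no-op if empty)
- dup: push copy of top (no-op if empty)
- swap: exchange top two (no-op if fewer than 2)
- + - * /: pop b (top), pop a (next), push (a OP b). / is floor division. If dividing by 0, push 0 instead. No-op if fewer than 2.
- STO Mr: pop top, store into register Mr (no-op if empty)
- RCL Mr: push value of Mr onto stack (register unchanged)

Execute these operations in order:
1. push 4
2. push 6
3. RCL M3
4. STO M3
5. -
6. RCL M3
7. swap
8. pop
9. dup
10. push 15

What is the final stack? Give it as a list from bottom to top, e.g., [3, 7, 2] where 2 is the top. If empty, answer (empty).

After op 1 (push 4): stack=[4] mem=[0,0,0,0]
After op 2 (push 6): stack=[4,6] mem=[0,0,0,0]
After op 3 (RCL M3): stack=[4,6,0] mem=[0,0,0,0]
After op 4 (STO M3): stack=[4,6] mem=[0,0,0,0]
After op 5 (-): stack=[-2] mem=[0,0,0,0]
After op 6 (RCL M3): stack=[-2,0] mem=[0,0,0,0]
After op 7 (swap): stack=[0,-2] mem=[0,0,0,0]
After op 8 (pop): stack=[0] mem=[0,0,0,0]
After op 9 (dup): stack=[0,0] mem=[0,0,0,0]
After op 10 (push 15): stack=[0,0,15] mem=[0,0,0,0]

Answer: [0, 0, 15]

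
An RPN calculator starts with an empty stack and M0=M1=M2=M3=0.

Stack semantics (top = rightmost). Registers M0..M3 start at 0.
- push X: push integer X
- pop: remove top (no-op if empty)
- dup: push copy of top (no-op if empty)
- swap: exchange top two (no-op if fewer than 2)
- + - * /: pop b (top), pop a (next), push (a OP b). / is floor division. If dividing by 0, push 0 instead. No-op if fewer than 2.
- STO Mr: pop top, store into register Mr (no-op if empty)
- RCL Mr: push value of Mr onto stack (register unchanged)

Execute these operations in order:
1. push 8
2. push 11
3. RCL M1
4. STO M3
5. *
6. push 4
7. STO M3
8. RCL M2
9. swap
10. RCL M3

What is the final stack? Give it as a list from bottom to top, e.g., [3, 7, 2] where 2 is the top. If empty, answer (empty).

Answer: [0, 88, 4]

Derivation:
After op 1 (push 8): stack=[8] mem=[0,0,0,0]
After op 2 (push 11): stack=[8,11] mem=[0,0,0,0]
After op 3 (RCL M1): stack=[8,11,0] mem=[0,0,0,0]
After op 4 (STO M3): stack=[8,11] mem=[0,0,0,0]
After op 5 (*): stack=[88] mem=[0,0,0,0]
After op 6 (push 4): stack=[88,4] mem=[0,0,0,0]
After op 7 (STO M3): stack=[88] mem=[0,0,0,4]
After op 8 (RCL M2): stack=[88,0] mem=[0,0,0,4]
After op 9 (swap): stack=[0,88] mem=[0,0,0,4]
After op 10 (RCL M3): stack=[0,88,4] mem=[0,0,0,4]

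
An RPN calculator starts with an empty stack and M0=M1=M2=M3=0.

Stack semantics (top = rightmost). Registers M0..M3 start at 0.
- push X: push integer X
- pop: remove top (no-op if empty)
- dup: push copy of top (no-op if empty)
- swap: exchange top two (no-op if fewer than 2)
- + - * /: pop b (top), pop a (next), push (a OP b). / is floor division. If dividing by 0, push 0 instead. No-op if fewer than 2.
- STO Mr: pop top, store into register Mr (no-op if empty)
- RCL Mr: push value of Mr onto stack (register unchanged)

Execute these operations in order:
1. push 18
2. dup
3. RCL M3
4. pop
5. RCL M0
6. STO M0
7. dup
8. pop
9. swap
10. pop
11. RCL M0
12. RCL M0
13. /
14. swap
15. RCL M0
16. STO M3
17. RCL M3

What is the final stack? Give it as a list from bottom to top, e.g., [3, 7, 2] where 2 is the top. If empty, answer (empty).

Answer: [0, 18, 0]

Derivation:
After op 1 (push 18): stack=[18] mem=[0,0,0,0]
After op 2 (dup): stack=[18,18] mem=[0,0,0,0]
After op 3 (RCL M3): stack=[18,18,0] mem=[0,0,0,0]
After op 4 (pop): stack=[18,18] mem=[0,0,0,0]
After op 5 (RCL M0): stack=[18,18,0] mem=[0,0,0,0]
After op 6 (STO M0): stack=[18,18] mem=[0,0,0,0]
After op 7 (dup): stack=[18,18,18] mem=[0,0,0,0]
After op 8 (pop): stack=[18,18] mem=[0,0,0,0]
After op 9 (swap): stack=[18,18] mem=[0,0,0,0]
After op 10 (pop): stack=[18] mem=[0,0,0,0]
After op 11 (RCL M0): stack=[18,0] mem=[0,0,0,0]
After op 12 (RCL M0): stack=[18,0,0] mem=[0,0,0,0]
After op 13 (/): stack=[18,0] mem=[0,0,0,0]
After op 14 (swap): stack=[0,18] mem=[0,0,0,0]
After op 15 (RCL M0): stack=[0,18,0] mem=[0,0,0,0]
After op 16 (STO M3): stack=[0,18] mem=[0,0,0,0]
After op 17 (RCL M3): stack=[0,18,0] mem=[0,0,0,0]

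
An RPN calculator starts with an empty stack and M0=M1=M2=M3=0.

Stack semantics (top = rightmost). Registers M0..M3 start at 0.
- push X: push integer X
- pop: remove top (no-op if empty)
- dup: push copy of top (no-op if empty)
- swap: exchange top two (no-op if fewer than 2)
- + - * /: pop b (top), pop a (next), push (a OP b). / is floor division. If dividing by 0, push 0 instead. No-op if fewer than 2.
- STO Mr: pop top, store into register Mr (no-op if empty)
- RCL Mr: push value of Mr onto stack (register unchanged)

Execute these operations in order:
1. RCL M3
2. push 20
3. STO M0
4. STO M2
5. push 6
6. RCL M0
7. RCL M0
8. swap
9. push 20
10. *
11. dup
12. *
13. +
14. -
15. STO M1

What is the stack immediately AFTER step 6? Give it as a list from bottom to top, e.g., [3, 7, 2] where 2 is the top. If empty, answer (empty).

After op 1 (RCL M3): stack=[0] mem=[0,0,0,0]
After op 2 (push 20): stack=[0,20] mem=[0,0,0,0]
After op 3 (STO M0): stack=[0] mem=[20,0,0,0]
After op 4 (STO M2): stack=[empty] mem=[20,0,0,0]
After op 5 (push 6): stack=[6] mem=[20,0,0,0]
After op 6 (RCL M0): stack=[6,20] mem=[20,0,0,0]

[6, 20]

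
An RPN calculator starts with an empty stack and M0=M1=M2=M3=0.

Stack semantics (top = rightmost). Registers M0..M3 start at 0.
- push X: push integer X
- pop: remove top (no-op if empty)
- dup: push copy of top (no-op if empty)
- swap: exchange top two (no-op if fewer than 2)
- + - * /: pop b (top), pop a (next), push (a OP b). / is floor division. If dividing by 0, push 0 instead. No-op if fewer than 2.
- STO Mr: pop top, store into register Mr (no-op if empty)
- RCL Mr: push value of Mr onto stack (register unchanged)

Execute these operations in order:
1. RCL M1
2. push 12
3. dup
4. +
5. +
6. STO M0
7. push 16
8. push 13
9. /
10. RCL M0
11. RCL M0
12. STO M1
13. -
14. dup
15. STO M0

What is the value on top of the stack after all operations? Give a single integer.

Answer: -23

Derivation:
After op 1 (RCL M1): stack=[0] mem=[0,0,0,0]
After op 2 (push 12): stack=[0,12] mem=[0,0,0,0]
After op 3 (dup): stack=[0,12,12] mem=[0,0,0,0]
After op 4 (+): stack=[0,24] mem=[0,0,0,0]
After op 5 (+): stack=[24] mem=[0,0,0,0]
After op 6 (STO M0): stack=[empty] mem=[24,0,0,0]
After op 7 (push 16): stack=[16] mem=[24,0,0,0]
After op 8 (push 13): stack=[16,13] mem=[24,0,0,0]
After op 9 (/): stack=[1] mem=[24,0,0,0]
After op 10 (RCL M0): stack=[1,24] mem=[24,0,0,0]
After op 11 (RCL M0): stack=[1,24,24] mem=[24,0,0,0]
After op 12 (STO M1): stack=[1,24] mem=[24,24,0,0]
After op 13 (-): stack=[-23] mem=[24,24,0,0]
After op 14 (dup): stack=[-23,-23] mem=[24,24,0,0]
After op 15 (STO M0): stack=[-23] mem=[-23,24,0,0]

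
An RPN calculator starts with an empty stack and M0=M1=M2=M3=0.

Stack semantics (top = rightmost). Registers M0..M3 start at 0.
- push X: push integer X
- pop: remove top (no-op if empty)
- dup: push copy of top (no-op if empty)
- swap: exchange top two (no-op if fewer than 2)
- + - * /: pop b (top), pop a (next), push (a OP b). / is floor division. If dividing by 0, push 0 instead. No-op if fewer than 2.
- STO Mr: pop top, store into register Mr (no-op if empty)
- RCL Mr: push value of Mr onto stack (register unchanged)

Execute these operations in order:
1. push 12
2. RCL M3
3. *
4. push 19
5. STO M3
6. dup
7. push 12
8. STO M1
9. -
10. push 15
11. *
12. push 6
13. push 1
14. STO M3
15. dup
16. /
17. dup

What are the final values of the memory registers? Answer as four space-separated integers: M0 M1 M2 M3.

Answer: 0 12 0 1

Derivation:
After op 1 (push 12): stack=[12] mem=[0,0,0,0]
After op 2 (RCL M3): stack=[12,0] mem=[0,0,0,0]
After op 3 (*): stack=[0] mem=[0,0,0,0]
After op 4 (push 19): stack=[0,19] mem=[0,0,0,0]
After op 5 (STO M3): stack=[0] mem=[0,0,0,19]
After op 6 (dup): stack=[0,0] mem=[0,0,0,19]
After op 7 (push 12): stack=[0,0,12] mem=[0,0,0,19]
After op 8 (STO M1): stack=[0,0] mem=[0,12,0,19]
After op 9 (-): stack=[0] mem=[0,12,0,19]
After op 10 (push 15): stack=[0,15] mem=[0,12,0,19]
After op 11 (*): stack=[0] mem=[0,12,0,19]
After op 12 (push 6): stack=[0,6] mem=[0,12,0,19]
After op 13 (push 1): stack=[0,6,1] mem=[0,12,0,19]
After op 14 (STO M3): stack=[0,6] mem=[0,12,0,1]
After op 15 (dup): stack=[0,6,6] mem=[0,12,0,1]
After op 16 (/): stack=[0,1] mem=[0,12,0,1]
After op 17 (dup): stack=[0,1,1] mem=[0,12,0,1]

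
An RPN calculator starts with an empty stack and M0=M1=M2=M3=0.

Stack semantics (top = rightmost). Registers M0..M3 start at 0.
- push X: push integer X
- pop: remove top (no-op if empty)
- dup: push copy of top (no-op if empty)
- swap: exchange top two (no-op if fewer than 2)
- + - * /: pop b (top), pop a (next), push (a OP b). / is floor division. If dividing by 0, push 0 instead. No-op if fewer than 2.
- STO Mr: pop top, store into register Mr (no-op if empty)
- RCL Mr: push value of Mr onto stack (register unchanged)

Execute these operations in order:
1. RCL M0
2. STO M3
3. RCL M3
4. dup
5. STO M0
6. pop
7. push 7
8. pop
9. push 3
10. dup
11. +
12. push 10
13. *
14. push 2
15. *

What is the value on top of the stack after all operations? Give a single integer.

After op 1 (RCL M0): stack=[0] mem=[0,0,0,0]
After op 2 (STO M3): stack=[empty] mem=[0,0,0,0]
After op 3 (RCL M3): stack=[0] mem=[0,0,0,0]
After op 4 (dup): stack=[0,0] mem=[0,0,0,0]
After op 5 (STO M0): stack=[0] mem=[0,0,0,0]
After op 6 (pop): stack=[empty] mem=[0,0,0,0]
After op 7 (push 7): stack=[7] mem=[0,0,0,0]
After op 8 (pop): stack=[empty] mem=[0,0,0,0]
After op 9 (push 3): stack=[3] mem=[0,0,0,0]
After op 10 (dup): stack=[3,3] mem=[0,0,0,0]
After op 11 (+): stack=[6] mem=[0,0,0,0]
After op 12 (push 10): stack=[6,10] mem=[0,0,0,0]
After op 13 (*): stack=[60] mem=[0,0,0,0]
After op 14 (push 2): stack=[60,2] mem=[0,0,0,0]
After op 15 (*): stack=[120] mem=[0,0,0,0]

Answer: 120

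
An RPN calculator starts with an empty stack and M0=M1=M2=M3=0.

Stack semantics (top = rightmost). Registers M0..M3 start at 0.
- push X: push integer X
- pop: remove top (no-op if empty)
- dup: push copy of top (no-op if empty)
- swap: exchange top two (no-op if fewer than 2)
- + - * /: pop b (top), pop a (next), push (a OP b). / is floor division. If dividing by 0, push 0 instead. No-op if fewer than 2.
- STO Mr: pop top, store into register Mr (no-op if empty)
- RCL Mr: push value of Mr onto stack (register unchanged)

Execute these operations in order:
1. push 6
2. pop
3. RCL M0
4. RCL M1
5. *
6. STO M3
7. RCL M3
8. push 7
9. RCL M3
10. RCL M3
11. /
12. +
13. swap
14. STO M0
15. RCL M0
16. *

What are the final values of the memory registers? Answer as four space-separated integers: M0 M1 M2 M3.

Answer: 0 0 0 0

Derivation:
After op 1 (push 6): stack=[6] mem=[0,0,0,0]
After op 2 (pop): stack=[empty] mem=[0,0,0,0]
After op 3 (RCL M0): stack=[0] mem=[0,0,0,0]
After op 4 (RCL M1): stack=[0,0] mem=[0,0,0,0]
After op 5 (*): stack=[0] mem=[0,0,0,0]
After op 6 (STO M3): stack=[empty] mem=[0,0,0,0]
After op 7 (RCL M3): stack=[0] mem=[0,0,0,0]
After op 8 (push 7): stack=[0,7] mem=[0,0,0,0]
After op 9 (RCL M3): stack=[0,7,0] mem=[0,0,0,0]
After op 10 (RCL M3): stack=[0,7,0,0] mem=[0,0,0,0]
After op 11 (/): stack=[0,7,0] mem=[0,0,0,0]
After op 12 (+): stack=[0,7] mem=[0,0,0,0]
After op 13 (swap): stack=[7,0] mem=[0,0,0,0]
After op 14 (STO M0): stack=[7] mem=[0,0,0,0]
After op 15 (RCL M0): stack=[7,0] mem=[0,0,0,0]
After op 16 (*): stack=[0] mem=[0,0,0,0]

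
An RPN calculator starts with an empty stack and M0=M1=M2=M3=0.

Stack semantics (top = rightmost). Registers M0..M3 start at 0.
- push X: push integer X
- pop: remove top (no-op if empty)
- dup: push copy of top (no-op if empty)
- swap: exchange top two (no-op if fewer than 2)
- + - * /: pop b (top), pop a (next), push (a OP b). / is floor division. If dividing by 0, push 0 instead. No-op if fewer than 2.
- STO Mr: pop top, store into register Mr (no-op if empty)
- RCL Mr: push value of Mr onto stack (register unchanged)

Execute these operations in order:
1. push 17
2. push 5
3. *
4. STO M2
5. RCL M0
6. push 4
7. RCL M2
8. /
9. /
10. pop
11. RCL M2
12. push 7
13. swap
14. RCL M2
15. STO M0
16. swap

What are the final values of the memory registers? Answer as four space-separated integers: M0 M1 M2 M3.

Answer: 85 0 85 0

Derivation:
After op 1 (push 17): stack=[17] mem=[0,0,0,0]
After op 2 (push 5): stack=[17,5] mem=[0,0,0,0]
After op 3 (*): stack=[85] mem=[0,0,0,0]
After op 4 (STO M2): stack=[empty] mem=[0,0,85,0]
After op 5 (RCL M0): stack=[0] mem=[0,0,85,0]
After op 6 (push 4): stack=[0,4] mem=[0,0,85,0]
After op 7 (RCL M2): stack=[0,4,85] mem=[0,0,85,0]
After op 8 (/): stack=[0,0] mem=[0,0,85,0]
After op 9 (/): stack=[0] mem=[0,0,85,0]
After op 10 (pop): stack=[empty] mem=[0,0,85,0]
After op 11 (RCL M2): stack=[85] mem=[0,0,85,0]
After op 12 (push 7): stack=[85,7] mem=[0,0,85,0]
After op 13 (swap): stack=[7,85] mem=[0,0,85,0]
After op 14 (RCL M2): stack=[7,85,85] mem=[0,0,85,0]
After op 15 (STO M0): stack=[7,85] mem=[85,0,85,0]
After op 16 (swap): stack=[85,7] mem=[85,0,85,0]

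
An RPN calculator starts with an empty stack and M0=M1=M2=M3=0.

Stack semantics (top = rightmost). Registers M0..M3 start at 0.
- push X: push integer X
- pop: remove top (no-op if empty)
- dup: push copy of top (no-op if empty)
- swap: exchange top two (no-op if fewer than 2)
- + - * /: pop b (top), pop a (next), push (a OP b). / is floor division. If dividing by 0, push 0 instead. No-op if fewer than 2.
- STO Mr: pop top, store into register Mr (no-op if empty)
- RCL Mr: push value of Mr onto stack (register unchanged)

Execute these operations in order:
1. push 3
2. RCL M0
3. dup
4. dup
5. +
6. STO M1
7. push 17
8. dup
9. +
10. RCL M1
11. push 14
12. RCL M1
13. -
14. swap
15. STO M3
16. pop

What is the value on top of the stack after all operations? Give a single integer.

After op 1 (push 3): stack=[3] mem=[0,0,0,0]
After op 2 (RCL M0): stack=[3,0] mem=[0,0,0,0]
After op 3 (dup): stack=[3,0,0] mem=[0,0,0,0]
After op 4 (dup): stack=[3,0,0,0] mem=[0,0,0,0]
After op 5 (+): stack=[3,0,0] mem=[0,0,0,0]
After op 6 (STO M1): stack=[3,0] mem=[0,0,0,0]
After op 7 (push 17): stack=[3,0,17] mem=[0,0,0,0]
After op 8 (dup): stack=[3,0,17,17] mem=[0,0,0,0]
After op 9 (+): stack=[3,0,34] mem=[0,0,0,0]
After op 10 (RCL M1): stack=[3,0,34,0] mem=[0,0,0,0]
After op 11 (push 14): stack=[3,0,34,0,14] mem=[0,0,0,0]
After op 12 (RCL M1): stack=[3,0,34,0,14,0] mem=[0,0,0,0]
After op 13 (-): stack=[3,0,34,0,14] mem=[0,0,0,0]
After op 14 (swap): stack=[3,0,34,14,0] mem=[0,0,0,0]
After op 15 (STO M3): stack=[3,0,34,14] mem=[0,0,0,0]
After op 16 (pop): stack=[3,0,34] mem=[0,0,0,0]

Answer: 34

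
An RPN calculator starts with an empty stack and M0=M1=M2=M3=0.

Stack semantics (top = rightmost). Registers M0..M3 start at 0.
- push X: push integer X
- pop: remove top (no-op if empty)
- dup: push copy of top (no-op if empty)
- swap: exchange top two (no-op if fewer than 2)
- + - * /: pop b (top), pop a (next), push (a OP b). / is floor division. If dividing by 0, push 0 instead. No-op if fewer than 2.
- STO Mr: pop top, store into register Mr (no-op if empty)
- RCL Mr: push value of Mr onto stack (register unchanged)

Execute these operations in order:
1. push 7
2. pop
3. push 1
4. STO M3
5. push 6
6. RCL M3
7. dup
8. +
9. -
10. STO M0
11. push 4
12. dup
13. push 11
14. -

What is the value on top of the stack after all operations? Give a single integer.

Answer: -7

Derivation:
After op 1 (push 7): stack=[7] mem=[0,0,0,0]
After op 2 (pop): stack=[empty] mem=[0,0,0,0]
After op 3 (push 1): stack=[1] mem=[0,0,0,0]
After op 4 (STO M3): stack=[empty] mem=[0,0,0,1]
After op 5 (push 6): stack=[6] mem=[0,0,0,1]
After op 6 (RCL M3): stack=[6,1] mem=[0,0,0,1]
After op 7 (dup): stack=[6,1,1] mem=[0,0,0,1]
After op 8 (+): stack=[6,2] mem=[0,0,0,1]
After op 9 (-): stack=[4] mem=[0,0,0,1]
After op 10 (STO M0): stack=[empty] mem=[4,0,0,1]
After op 11 (push 4): stack=[4] mem=[4,0,0,1]
After op 12 (dup): stack=[4,4] mem=[4,0,0,1]
After op 13 (push 11): stack=[4,4,11] mem=[4,0,0,1]
After op 14 (-): stack=[4,-7] mem=[4,0,0,1]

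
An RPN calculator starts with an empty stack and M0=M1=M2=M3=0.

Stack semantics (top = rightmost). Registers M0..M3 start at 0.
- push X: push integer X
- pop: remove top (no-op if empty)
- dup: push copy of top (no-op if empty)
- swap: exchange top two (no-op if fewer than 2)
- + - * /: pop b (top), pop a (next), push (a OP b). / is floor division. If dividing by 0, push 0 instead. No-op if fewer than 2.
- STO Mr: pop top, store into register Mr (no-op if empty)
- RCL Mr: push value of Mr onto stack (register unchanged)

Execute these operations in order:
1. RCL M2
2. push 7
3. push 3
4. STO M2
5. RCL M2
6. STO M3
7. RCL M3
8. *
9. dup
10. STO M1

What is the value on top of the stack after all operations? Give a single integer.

Answer: 21

Derivation:
After op 1 (RCL M2): stack=[0] mem=[0,0,0,0]
After op 2 (push 7): stack=[0,7] mem=[0,0,0,0]
After op 3 (push 3): stack=[0,7,3] mem=[0,0,0,0]
After op 4 (STO M2): stack=[0,7] mem=[0,0,3,0]
After op 5 (RCL M2): stack=[0,7,3] mem=[0,0,3,0]
After op 6 (STO M3): stack=[0,7] mem=[0,0,3,3]
After op 7 (RCL M3): stack=[0,7,3] mem=[0,0,3,3]
After op 8 (*): stack=[0,21] mem=[0,0,3,3]
After op 9 (dup): stack=[0,21,21] mem=[0,0,3,3]
After op 10 (STO M1): stack=[0,21] mem=[0,21,3,3]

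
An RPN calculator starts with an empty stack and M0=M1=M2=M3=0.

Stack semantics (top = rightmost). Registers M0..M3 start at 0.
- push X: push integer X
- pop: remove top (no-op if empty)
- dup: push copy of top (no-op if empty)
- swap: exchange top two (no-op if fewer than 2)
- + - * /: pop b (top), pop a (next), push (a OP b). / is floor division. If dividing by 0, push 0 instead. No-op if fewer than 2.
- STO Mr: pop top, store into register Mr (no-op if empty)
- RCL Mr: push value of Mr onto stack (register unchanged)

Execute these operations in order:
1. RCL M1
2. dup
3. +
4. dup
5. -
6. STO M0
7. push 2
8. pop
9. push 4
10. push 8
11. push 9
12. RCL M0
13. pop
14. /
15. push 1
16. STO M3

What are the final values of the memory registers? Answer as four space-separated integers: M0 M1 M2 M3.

After op 1 (RCL M1): stack=[0] mem=[0,0,0,0]
After op 2 (dup): stack=[0,0] mem=[0,0,0,0]
After op 3 (+): stack=[0] mem=[0,0,0,0]
After op 4 (dup): stack=[0,0] mem=[0,0,0,0]
After op 5 (-): stack=[0] mem=[0,0,0,0]
After op 6 (STO M0): stack=[empty] mem=[0,0,0,0]
After op 7 (push 2): stack=[2] mem=[0,0,0,0]
After op 8 (pop): stack=[empty] mem=[0,0,0,0]
After op 9 (push 4): stack=[4] mem=[0,0,0,0]
After op 10 (push 8): stack=[4,8] mem=[0,0,0,0]
After op 11 (push 9): stack=[4,8,9] mem=[0,0,0,0]
After op 12 (RCL M0): stack=[4,8,9,0] mem=[0,0,0,0]
After op 13 (pop): stack=[4,8,9] mem=[0,0,0,0]
After op 14 (/): stack=[4,0] mem=[0,0,0,0]
After op 15 (push 1): stack=[4,0,1] mem=[0,0,0,0]
After op 16 (STO M3): stack=[4,0] mem=[0,0,0,1]

Answer: 0 0 0 1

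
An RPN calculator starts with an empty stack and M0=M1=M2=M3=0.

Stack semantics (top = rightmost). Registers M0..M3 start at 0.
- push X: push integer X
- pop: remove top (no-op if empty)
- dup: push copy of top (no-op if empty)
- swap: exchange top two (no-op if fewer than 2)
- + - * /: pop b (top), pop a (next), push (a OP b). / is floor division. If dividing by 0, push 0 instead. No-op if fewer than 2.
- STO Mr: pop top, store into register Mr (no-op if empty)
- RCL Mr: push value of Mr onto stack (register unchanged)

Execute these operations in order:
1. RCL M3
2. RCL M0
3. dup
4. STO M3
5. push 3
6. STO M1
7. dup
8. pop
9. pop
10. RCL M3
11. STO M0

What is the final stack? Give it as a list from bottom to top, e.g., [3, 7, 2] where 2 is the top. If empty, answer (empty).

Answer: [0]

Derivation:
After op 1 (RCL M3): stack=[0] mem=[0,0,0,0]
After op 2 (RCL M0): stack=[0,0] mem=[0,0,0,0]
After op 3 (dup): stack=[0,0,0] mem=[0,0,0,0]
After op 4 (STO M3): stack=[0,0] mem=[0,0,0,0]
After op 5 (push 3): stack=[0,0,3] mem=[0,0,0,0]
After op 6 (STO M1): stack=[0,0] mem=[0,3,0,0]
After op 7 (dup): stack=[0,0,0] mem=[0,3,0,0]
After op 8 (pop): stack=[0,0] mem=[0,3,0,0]
After op 9 (pop): stack=[0] mem=[0,3,0,0]
After op 10 (RCL M3): stack=[0,0] mem=[0,3,0,0]
After op 11 (STO M0): stack=[0] mem=[0,3,0,0]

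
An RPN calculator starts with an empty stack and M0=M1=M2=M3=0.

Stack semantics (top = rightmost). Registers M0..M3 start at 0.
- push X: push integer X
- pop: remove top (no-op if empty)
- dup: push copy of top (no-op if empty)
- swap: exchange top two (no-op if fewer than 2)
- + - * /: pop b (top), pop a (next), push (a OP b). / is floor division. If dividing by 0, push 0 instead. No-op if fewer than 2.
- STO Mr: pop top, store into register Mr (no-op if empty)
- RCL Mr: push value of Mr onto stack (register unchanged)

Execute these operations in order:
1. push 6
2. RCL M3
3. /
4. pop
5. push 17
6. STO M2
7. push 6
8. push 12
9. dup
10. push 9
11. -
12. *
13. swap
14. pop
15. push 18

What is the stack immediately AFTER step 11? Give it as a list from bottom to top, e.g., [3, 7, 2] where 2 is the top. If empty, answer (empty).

After op 1 (push 6): stack=[6] mem=[0,0,0,0]
After op 2 (RCL M3): stack=[6,0] mem=[0,0,0,0]
After op 3 (/): stack=[0] mem=[0,0,0,0]
After op 4 (pop): stack=[empty] mem=[0,0,0,0]
After op 5 (push 17): stack=[17] mem=[0,0,0,0]
After op 6 (STO M2): stack=[empty] mem=[0,0,17,0]
After op 7 (push 6): stack=[6] mem=[0,0,17,0]
After op 8 (push 12): stack=[6,12] mem=[0,0,17,0]
After op 9 (dup): stack=[6,12,12] mem=[0,0,17,0]
After op 10 (push 9): stack=[6,12,12,9] mem=[0,0,17,0]
After op 11 (-): stack=[6,12,3] mem=[0,0,17,0]

[6, 12, 3]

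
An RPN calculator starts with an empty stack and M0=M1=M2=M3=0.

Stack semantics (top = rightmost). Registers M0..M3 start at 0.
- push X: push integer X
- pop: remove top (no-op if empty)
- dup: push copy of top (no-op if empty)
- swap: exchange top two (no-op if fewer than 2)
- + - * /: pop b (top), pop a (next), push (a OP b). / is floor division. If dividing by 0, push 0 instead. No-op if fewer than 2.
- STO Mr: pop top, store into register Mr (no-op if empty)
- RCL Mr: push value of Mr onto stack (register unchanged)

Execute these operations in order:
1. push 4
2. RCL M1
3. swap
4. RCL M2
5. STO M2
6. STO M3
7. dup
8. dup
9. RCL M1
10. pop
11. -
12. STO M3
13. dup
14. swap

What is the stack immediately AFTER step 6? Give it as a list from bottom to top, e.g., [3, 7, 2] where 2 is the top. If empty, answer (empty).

After op 1 (push 4): stack=[4] mem=[0,0,0,0]
After op 2 (RCL M1): stack=[4,0] mem=[0,0,0,0]
After op 3 (swap): stack=[0,4] mem=[0,0,0,0]
After op 4 (RCL M2): stack=[0,4,0] mem=[0,0,0,0]
After op 5 (STO M2): stack=[0,4] mem=[0,0,0,0]
After op 6 (STO M3): stack=[0] mem=[0,0,0,4]

[0]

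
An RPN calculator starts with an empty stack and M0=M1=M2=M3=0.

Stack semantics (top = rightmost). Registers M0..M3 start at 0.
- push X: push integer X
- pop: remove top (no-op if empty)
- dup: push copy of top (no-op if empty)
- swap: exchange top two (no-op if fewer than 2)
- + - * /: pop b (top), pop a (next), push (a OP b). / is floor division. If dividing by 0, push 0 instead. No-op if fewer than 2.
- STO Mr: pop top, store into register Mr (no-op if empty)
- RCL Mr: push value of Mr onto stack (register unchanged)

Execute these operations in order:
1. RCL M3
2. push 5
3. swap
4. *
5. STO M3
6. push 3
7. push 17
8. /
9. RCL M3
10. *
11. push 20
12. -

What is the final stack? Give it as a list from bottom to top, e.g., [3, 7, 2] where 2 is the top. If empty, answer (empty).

After op 1 (RCL M3): stack=[0] mem=[0,0,0,0]
After op 2 (push 5): stack=[0,5] mem=[0,0,0,0]
After op 3 (swap): stack=[5,0] mem=[0,0,0,0]
After op 4 (*): stack=[0] mem=[0,0,0,0]
After op 5 (STO M3): stack=[empty] mem=[0,0,0,0]
After op 6 (push 3): stack=[3] mem=[0,0,0,0]
After op 7 (push 17): stack=[3,17] mem=[0,0,0,0]
After op 8 (/): stack=[0] mem=[0,0,0,0]
After op 9 (RCL M3): stack=[0,0] mem=[0,0,0,0]
After op 10 (*): stack=[0] mem=[0,0,0,0]
After op 11 (push 20): stack=[0,20] mem=[0,0,0,0]
After op 12 (-): stack=[-20] mem=[0,0,0,0]

Answer: [-20]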